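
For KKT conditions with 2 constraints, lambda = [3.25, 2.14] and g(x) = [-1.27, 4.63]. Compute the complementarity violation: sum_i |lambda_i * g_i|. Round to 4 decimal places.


KKT complementary slackness check:
lambda_1 * g_1 = 3.25 * -1.27 = -4.1275
lambda_2 * g_2 = 2.14 * 4.63 = 9.9082
Total violation = 4.1275 + 9.9082 = 14.0357


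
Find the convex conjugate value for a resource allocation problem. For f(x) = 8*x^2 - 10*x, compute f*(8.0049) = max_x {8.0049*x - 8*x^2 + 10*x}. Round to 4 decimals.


f*(y) = sup_x {y*x - a*x^2 - b*x} = sup_x {(y-b)*x - a*x^2}
FOC: (y - b) - 2a*x = 0 => x* = (y - b)/(2a)
x* = (8.0049 + 10)/(2*8) = 1.1253
f*(8.0049) = (y-b)^2/(4a) = (8.0049 + 10)^2/(4*8)
= 324.1764/32 = 10.1305


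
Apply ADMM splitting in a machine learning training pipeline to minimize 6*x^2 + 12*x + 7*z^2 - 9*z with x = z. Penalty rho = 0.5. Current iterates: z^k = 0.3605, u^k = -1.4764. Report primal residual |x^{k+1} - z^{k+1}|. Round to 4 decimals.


ADMM iteration with rho = 0.5, z^k = 0.3605, u^k = -1.4764
Step 1: x-update.
Minimize 6*x^2 + 12*x + (0.5/2)*(x - 0.3605 - 1.4764)^2
FOC: (2*6 + 0.5)*x = -12 + 0.5*(0.3605 + 1.4764)
x^{k+1} = -0.8865
Step 2: z-update.
Minimize 7*z^2 - 9*z + (0.5/2)*(-0.8865 - z - 1.4764)^2
FOC: (2*7 + 0.5)*z = 9 + 0.5*(-0.8865 - 1.4764)
z^{k+1} = 0.5392
Step 3: u-update.
u^{k+1} = -1.4764 - 0.8865 - 0.5392 = -2.9021
Step 4: Primal residual = |-0.8865 - 0.5392| = 1.4257


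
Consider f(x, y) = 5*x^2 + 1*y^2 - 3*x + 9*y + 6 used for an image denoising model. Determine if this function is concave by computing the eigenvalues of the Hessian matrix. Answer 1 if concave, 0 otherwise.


The Hessian of f(x,y) = 5*x^2 + 1*y^2 - 3*x + 9*y + 6 is:
H = [[10, 0], [0, 2]]
Trace = 10 + 2 = 12
Determinant = 10*2 - (0)^2 = 20
Discriminant = (12)^2 - 4*20 = 64.0
Eigenvalues: lambda_1 = 2.0, lambda_2 = 10.0
The function is not concave.

0


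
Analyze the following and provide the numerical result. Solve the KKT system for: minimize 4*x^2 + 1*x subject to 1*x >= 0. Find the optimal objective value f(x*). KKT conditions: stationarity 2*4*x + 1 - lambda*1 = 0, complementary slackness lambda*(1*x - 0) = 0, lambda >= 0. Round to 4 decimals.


Step 1: Try lambda = 0 (constraint inactive).
x_unc = -1/(2*4) = -0.125
Check: 1*-0.125 = -0.125 < 0 -- violated!
Step 2: Constraint must be active: 1*x = 0
x* = 0/1 = 0.0
lambda = (2*4*0.0 + 1)/1 = 1.0
Step 3: Compute optimal value.
f(x*) = 4*0.0^2 + 1*0.0 = 0.0


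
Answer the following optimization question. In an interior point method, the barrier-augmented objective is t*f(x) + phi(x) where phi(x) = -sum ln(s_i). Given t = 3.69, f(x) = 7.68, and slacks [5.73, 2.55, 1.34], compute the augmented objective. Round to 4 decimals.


Step 1: Compute log-barrier.
ln values: [1.7457, 0.9361, 0.2927]
phi = -(1.7457 + 0.9361 + 0.2927) = -2.9745
Step 2: Compute augmented objective.
t*f(x) = 3.69*7.68 = 28.3392
Total = 28.3392 - 2.9745 = 25.3647


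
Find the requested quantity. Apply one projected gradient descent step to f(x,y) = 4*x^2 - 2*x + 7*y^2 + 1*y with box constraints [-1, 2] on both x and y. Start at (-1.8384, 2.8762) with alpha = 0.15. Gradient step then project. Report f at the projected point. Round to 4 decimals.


Step 1: Compute gradient at (-1.8384, 2.8762).
grad_x = 2*4*-1.8384 - 2 = -16.7072
grad_y = 2*7*2.8762 + 1 = 41.2668
Step 2: Gradient step.
x_raw = -1.8384 - 0.15*-16.7072 = 0.6677
y_raw = 2.8762 - 0.15*41.2668 = -3.3138
Step 3: Project onto [-1, 2].
x_proj = clip(0.6677) = 0.6677
y_proj = clip(-3.3138) = -1.0
Step 4: Evaluate f.
f(0.6677, -1.0) = 6.4478


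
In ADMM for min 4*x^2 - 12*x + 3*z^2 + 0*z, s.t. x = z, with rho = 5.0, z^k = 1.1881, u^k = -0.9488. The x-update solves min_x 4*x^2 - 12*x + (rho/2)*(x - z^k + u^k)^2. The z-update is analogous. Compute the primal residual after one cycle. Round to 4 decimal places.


ADMM iteration with rho = 5.0, z^k = 1.1881, u^k = -0.9488
Step 1: x-update.
Minimize 4*x^2 - 12*x + (5.0/2)*(x - 1.1881 - 0.9488)^2
FOC: (2*4 + 5.0)*x = 12 + 5.0*(1.1881 + 0.9488)
x^{k+1} = 1.745
Step 2: z-update.
Minimize 3*z^2 + 0*z + (5.0/2)*(1.745 - z - 0.9488)^2
FOC: (2*3 + 5.0)*z = 0 + 5.0*(1.745 - 0.9488)
z^{k+1} = 0.3619
Step 3: u-update.
u^{k+1} = -0.9488 + 1.745 - 0.3619 = 0.4343
Step 4: Primal residual = |1.745 - 0.3619| = 1.3831


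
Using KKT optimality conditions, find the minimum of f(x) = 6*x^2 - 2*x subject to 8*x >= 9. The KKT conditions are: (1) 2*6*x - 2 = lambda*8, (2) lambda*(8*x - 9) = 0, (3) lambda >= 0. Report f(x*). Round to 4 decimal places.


Step 1: Try lambda = 0 (constraint inactive).
x_unc = 2/(2*6) = 0.1667
Check: 8*0.1667 = 1.3336 < 9 -- violated!
Step 2: Constraint must be active: 8*x = 9
x* = 9/8 = 1.125
lambda = (2*6*1.125 - 2)/8 = 1.4375
Step 3: Compute optimal value.
f(x*) = 6*1.125^2 - 2*1.125 = 5.3438


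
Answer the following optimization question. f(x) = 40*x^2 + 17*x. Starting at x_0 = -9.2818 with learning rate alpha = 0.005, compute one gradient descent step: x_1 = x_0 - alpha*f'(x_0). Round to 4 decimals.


We compute the gradient at x_0 and apply the update.
f'(x) = 80*x + 17
f'(-9.2818) = 80*-9.2818 + 17 = -725.544
x_1 = -9.2818 - 0.005*-725.544 = -5.6541


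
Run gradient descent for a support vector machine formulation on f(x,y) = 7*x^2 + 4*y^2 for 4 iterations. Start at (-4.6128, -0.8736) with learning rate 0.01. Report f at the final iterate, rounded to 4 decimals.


Gradient descent on f(x,y) = 7*x^2 + 4*y^2.
Starting point: (-4.6128, -0.8736), alpha = 0.01
Step 1: grad_x = 2*7*-4.6128 = -64.5792, grad_y = 2*4*-0.8736 = -6.9888
  x_1 = -4.6128 - 0.01*-64.5792 = -3.967
  y_1 = -0.8736 - 0.01*-6.9888 = -0.8037
Step 2: grad_x = 2*7*-3.967 = -55.5381, grad_y = 2*4*-0.8037 = -6.4297
  x_2 = -3.967 - 0.01*-55.5381 = -3.4116
  y_2 = -0.8037 - 0.01*-6.4297 = -0.7394
Step 3: grad_x = 2*7*-3.4116 = -47.7628, grad_y = 2*4*-0.7394 = -5.9153
  x_3 = -3.4116 - 0.01*-47.7628 = -2.934
  y_3 = -0.7394 - 0.01*-5.9153 = -0.6803
Step 4: grad_x = 2*7*-2.934 = -41.076, grad_y = 2*4*-0.6803 = -5.4421
  x_4 = -2.934 - 0.01*-41.076 = -2.5232
  y_4 = -0.6803 - 0.01*-5.4421 = -0.6258
f(-2.5232, -0.6258) = 7*(-2.5232)^2 + 4*(-0.6258)^2 = 46.1339


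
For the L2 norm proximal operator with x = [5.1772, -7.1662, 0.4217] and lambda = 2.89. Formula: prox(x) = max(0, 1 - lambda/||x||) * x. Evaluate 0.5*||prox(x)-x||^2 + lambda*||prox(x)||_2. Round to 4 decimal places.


Step 1: Compute ||x||.
||x|| = 8.8507
Step 2: Compute scaling factor.
scale = max(0, 1 - 2.89/8.8507) = 0.6735
Step 3: prox(x) = [3.4867, -4.8262, 0.284]
||prox(x)|| = 5.9607
Step 4: Proximal objective.
0.5*||prox-x||^2 = 4.1761
lambda*||prox|| = 17.2264
Total = 21.4026


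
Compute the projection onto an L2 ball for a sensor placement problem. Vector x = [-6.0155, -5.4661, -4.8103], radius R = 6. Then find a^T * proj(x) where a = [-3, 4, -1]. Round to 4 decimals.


Step 1: Compute ||x|| (intermediates to 6 decimals).
||x|| = sqrt((-6.0155)^2 + (-5.4661)^2 + (-4.8103)^2) = 9.444759
Step 2: Project.
Since ||x|| > R, scale = R/||x|| = 6/9.444759 = 0.635273, proj(x) = scale * x
proj(x) = [-3.821485, -3.472466, -3.055854]
Step 3: Dot product.
a^T * proj(x) = -3*(-3.821485) + 4*(-3.472466) - 1*(-3.055854) = 0.6304


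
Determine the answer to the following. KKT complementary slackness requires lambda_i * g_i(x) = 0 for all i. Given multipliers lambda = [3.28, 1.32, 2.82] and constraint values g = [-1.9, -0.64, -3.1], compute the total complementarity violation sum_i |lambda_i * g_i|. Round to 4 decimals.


KKT complementary slackness check:
lambda_1 * g_1 = 3.28 * -1.9 = -6.232
lambda_2 * g_2 = 1.32 * -0.64 = -0.8448
lambda_3 * g_3 = 2.82 * -3.1 = -8.742
Total violation = 6.232 + 0.8448 + 8.742 = 15.8188


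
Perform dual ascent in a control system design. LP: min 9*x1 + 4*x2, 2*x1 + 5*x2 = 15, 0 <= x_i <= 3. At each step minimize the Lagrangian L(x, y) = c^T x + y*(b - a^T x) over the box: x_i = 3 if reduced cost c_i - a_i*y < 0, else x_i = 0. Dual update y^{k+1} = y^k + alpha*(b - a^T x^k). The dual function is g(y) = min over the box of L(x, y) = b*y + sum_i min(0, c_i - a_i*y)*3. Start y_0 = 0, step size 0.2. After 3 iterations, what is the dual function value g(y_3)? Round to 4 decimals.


Dual ascent for LP: min 9*x1 + 4*x2, 2*x1 + 5*x2 = 15, 0 <= x_i <= 3
Step 1: y^k = 0.0, reduced costs: (9.0, 4.0)
  x^k = (0.0, 0.0), subgradient = b - a^T x = 15.0
  y^{k+1} = 0.0 + 0.2*15.0 = 3.0
Step 2: y^k = 3.0, reduced costs: (3.0, -11.0)
  x^k = (0.0, 3.0), subgradient = b - a^T x = 0.0
  y^{k+1} = 3.0 + 0.2*0.0 = 3.0
Step 3: y^k = 3.0, reduced costs: (3.0, -11.0)
  x^k = (0.0, 3.0), subgradient = b - a^T x = 0.0
  y^{k+1} = 3.0 + 0.2*0.0 = 3.0
Dual objective at y_3 = 3.0: reduced costs (3.0, -11.0), box minimizer x = (0.0, 3.0)
g(y_3) = b*y + (c1 - a1*y)*x1 + (c2 - a2*y)*x2 = 15*3.0 + 3.0*0.0 + (-11.0)*3.0 = 45.0 + 0.0 - 33.0 = 12.0


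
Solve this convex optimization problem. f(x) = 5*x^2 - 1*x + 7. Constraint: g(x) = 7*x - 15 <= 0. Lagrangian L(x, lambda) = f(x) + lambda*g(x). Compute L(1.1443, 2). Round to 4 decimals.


Step 1: Evaluate f(x).
f(1.1443) = 5*1.1443^2 - 1*1.1443 + 7 = 12.4028
Step 2: Evaluate g(x).
g(1.1443) = 7*1.1443 - 15 = -6.9899
Step 3: Compute Lagrangian.
L = 12.4028 + 2*-6.9899 = -1.577


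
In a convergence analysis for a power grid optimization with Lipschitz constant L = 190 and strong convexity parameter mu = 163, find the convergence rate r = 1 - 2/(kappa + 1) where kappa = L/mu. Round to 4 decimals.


Step 1: Compute the condition number.
kappa = L/mu = 190/163 = 1.1656
Step 2: Compute the convergence rate.
r = 1 - 2/(kappa + 1) = 1 - 2*mu/(L + mu) = (L - mu)/(L + mu) = 27/353 = 0.0765


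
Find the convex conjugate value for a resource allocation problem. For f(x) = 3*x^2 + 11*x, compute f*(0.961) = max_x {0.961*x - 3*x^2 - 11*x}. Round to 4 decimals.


f*(y) = sup_x {y*x - a*x^2 - b*x} = sup_x {(y-b)*x - a*x^2}
FOC: (y - b) - 2a*x = 0 => x* = (y - b)/(2a)
x* = (0.961 - 11)/(2*3) = -1.6732
f*(0.961) = (y-b)^2/(4a) = (0.961 - 11)^2/(4*3)
= 100.7815/12 = 8.3985


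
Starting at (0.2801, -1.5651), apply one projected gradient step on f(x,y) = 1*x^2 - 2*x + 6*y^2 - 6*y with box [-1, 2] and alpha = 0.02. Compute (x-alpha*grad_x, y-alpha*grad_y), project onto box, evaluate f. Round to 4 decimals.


Step 1: Compute gradient at (0.2801, -1.5651).
grad_x = 2*1*0.2801 - 2 = -1.4398
grad_y = 2*6*-1.5651 - 6 = -24.7812
Step 2: Gradient step.
x_raw = 0.2801 - 0.02*-1.4398 = 0.3089
y_raw = -1.5651 - 0.02*-24.7812 = -1.0695
Step 3: Project onto [-1, 2].
x_proj = clip(0.3089) = 0.3089
y_proj = clip(-1.0695) = -1.0
Step 4: Evaluate f.
f(0.3089, -1.0) = 11.4776


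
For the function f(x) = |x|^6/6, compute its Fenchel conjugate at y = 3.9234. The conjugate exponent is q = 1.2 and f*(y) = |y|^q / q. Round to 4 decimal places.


The conjugate exponent q satisfies 1/p + 1/q = 1.
p = 6, so q = 6/(6 - 1) = 1.2
|y|^q = 3.9234^1.2 = 5.157
f*(3.9234) = 5.157 / 1.2 = 4.2975


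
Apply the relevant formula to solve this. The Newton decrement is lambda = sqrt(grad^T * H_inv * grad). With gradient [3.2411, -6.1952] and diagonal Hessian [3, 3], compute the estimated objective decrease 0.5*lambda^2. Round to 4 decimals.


Step 1: H is diagonal, so H^(-1) * g = [1.0804, -2.0651].
Step 2: g^T H^(-1) g = sum_i g_i^2 / H_ii
  = (3.2411)^2/3 + (-6.1952)^2/3
  = 3.5016 + 12.7935 = 16.2951
Step 3: Objective decrease = 0.5 * g^T H^(-1) g = 8.1475


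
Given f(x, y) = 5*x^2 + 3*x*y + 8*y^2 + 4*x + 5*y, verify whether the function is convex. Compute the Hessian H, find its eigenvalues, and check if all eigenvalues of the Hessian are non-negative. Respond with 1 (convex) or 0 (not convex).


The Hessian of f(x,y) = 5*x^2 + 3*x*y + 8*y^2 + 4*x + 5*y is:
H = [[10, 3], [3, 16]]
Trace = 10 + 16 = 26
Determinant = 10*16 - (3)^2 = 151
Discriminant = (26)^2 - 4*151 = 72.0
Eigenvalues: lambda_1 = 8.7574, lambda_2 = 17.2426
The function is convex.

1


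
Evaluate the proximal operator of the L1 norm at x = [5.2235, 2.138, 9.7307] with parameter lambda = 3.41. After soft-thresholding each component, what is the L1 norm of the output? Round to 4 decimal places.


Soft-thresholding with lambda = 3.41:
prox(5.2235) = sign(5.2235)*max(|5.2235| - 3.41, 0) = 1.8135
prox(2.138) = sign(2.138)*max(|2.138| - 3.41, 0) = 0.0
prox(9.7307) = sign(9.7307)*max(|9.7307| - 3.41, 0) = 6.3207
prox(x) = [1.8135, 0.0, 6.3207]
||prox(x)||_1 = 1.8135 + 0.0 + 6.3207 = 8.1342


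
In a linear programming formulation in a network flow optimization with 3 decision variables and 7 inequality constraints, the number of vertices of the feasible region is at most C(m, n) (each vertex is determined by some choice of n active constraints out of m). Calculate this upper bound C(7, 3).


Each vertex corresponds to some choice of n active constraints out of m, so the number of vertices is at most C(m, n) = m! / (n!(m-n)!).
m = 7, n = 3
Numerator: 7 * 6 * 5
Denominator: 3! = 6
C(7, 3) = 35


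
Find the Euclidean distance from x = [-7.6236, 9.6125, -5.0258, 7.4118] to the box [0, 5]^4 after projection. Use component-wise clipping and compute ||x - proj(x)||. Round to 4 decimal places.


Project each component onto [0, 5].
clip(-7.6236) = 0.0, clip(9.6125) = 5.0, clip(-5.0258) = 0.0, clip(7.4118) = 5.0
Projection = [0.0, 5.0, 0.0, 5.0]
Squared diffs: [58.1193, 21.2752, 25.2587, 5.8168]
Distance = sqrt(110.47) = 10.5105


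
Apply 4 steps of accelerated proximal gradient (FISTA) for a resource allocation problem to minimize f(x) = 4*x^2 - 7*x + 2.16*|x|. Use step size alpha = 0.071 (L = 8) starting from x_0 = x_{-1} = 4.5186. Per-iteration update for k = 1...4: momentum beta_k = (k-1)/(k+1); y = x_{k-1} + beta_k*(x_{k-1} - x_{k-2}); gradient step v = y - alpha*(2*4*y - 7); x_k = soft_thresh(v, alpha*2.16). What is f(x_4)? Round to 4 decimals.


FISTA on f(x) = 4*x^2 - 7*x + 2.16*|x|
L = 8, alpha = 0.071
Iteration 1: beta = 0.0, y = 4.5186 + 0.0*(4.5186 - 4.5186) = 4.5186
  grad(y) = 29.1488, v = y - alpha*grad = 2.449
  prox(v) = soft_thresh(2.449, 0.1534) = 2.2957
Iteration 2: beta = 0.3333, y = 2.2957 + 0.3333*(2.2957 - 4.5186) = 1.5547
  grad(y) = 5.4376, v = y - alpha*grad = 1.1686
  prox(v) = soft_thresh(1.1686, 0.1534) = 1.0153
Iteration 3: beta = 0.5, y = 1.0153 + 0.5*(1.0153 - 2.2957) = 0.3751
  grad(y) = -3.9995, v = y - alpha*grad = 0.659
  prox(v) = soft_thresh(0.659, 0.1534) = 0.5057
Iteration 4: beta = 0.6, y = 0.5057 + 0.6*(0.5057 - 1.0153) = 0.1999
  grad(y) = -5.4007, v = y - alpha*grad = 0.5834
  prox(v) = soft_thresh(0.5834, 0.1534) = 0.43
f(x_4) = 4*0.43^2 - 7*0.43 + 2.16*|0.43| = -1.3416


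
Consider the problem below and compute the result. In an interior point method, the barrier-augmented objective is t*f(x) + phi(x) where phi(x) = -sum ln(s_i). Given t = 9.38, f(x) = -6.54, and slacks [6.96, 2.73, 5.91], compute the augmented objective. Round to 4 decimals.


Step 1: Compute log-barrier.
ln values: [1.9402, 1.0043, 1.7766]
phi = -(1.9402 + 1.0043 + 1.7766) = -4.7211
Step 2: Compute augmented objective.
t*f(x) = 9.38*-6.54 = -61.3452
Total = -61.3452 - 4.7211 = -66.0663


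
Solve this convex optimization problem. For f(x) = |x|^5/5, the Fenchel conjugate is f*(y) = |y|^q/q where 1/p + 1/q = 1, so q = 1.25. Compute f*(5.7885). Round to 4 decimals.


The conjugate exponent q satisfies 1/p + 1/q = 1.
p = 5, so q = 5/(5 - 1) = 1.25
|y|^q = 5.7885^1.25 = 8.9786
f*(5.7885) = 8.9786 / 1.25 = 7.1829


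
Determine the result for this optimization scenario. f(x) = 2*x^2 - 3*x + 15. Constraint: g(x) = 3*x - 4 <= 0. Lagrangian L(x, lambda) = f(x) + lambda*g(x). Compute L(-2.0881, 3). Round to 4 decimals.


Step 1: Evaluate f(x).
f(-2.0881) = 2*(-2.0881)^2 - 3*(-2.0881) + 15 = 29.9846
Step 2: Evaluate g(x).
g(-2.0881) = 3*-2.0881 - 4 = -10.2643
Step 3: Compute Lagrangian.
L = 29.9846 + 3*-10.2643 = -0.8083


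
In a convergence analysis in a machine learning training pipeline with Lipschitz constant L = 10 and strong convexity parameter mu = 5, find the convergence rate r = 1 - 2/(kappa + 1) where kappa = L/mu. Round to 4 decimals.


Step 1: Compute the condition number.
kappa = L/mu = 10/5 = 2.0
Step 2: Compute the convergence rate.
r = 1 - 2/(kappa + 1) = 1 - 2*mu/(L + mu) = (L - mu)/(L + mu) = 5/15 = 0.3333


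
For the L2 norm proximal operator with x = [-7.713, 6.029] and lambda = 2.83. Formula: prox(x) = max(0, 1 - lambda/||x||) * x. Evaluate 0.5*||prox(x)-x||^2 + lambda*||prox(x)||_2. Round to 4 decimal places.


Step 1: Compute ||x||.
||x|| = 9.7898
Step 2: Compute scaling factor.
scale = max(0, 1 - 2.83/9.7898) = 0.7109
Step 3: prox(x) = [-5.4833, 4.2861]
||prox(x)|| = 6.9598
Step 4: Proximal objective.
0.5*||prox-x||^2 = 4.0045
lambda*||prox|| = 19.6962
Total = 23.7005


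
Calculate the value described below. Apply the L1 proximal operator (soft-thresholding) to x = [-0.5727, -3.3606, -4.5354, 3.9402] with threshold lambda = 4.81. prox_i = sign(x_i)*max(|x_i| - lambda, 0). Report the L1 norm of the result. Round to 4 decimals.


Soft-thresholding with lambda = 4.81:
prox(-0.5727) = sign(-0.5727)*max(|-0.5727| - 4.81, 0) = 0.0
prox(-3.3606) = sign(-3.3606)*max(|-3.3606| - 4.81, 0) = 0.0
prox(-4.5354) = sign(-4.5354)*max(|-4.5354| - 4.81, 0) = 0.0
prox(3.9402) = sign(3.9402)*max(|3.9402| - 4.81, 0) = 0.0
prox(x) = [0.0, 0.0, 0.0, 0.0]
||prox(x)||_1 = 0.0 + 0.0 + 0.0 + 0.0 = 0.0


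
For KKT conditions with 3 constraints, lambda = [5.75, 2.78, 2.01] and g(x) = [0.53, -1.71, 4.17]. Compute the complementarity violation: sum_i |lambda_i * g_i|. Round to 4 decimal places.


KKT complementary slackness check:
lambda_1 * g_1 = 5.75 * 0.53 = 3.0475
lambda_2 * g_2 = 2.78 * -1.71 = -4.7538
lambda_3 * g_3 = 2.01 * 4.17 = 8.3817
Total violation = 3.0475 + 4.7538 + 8.3817 = 16.183


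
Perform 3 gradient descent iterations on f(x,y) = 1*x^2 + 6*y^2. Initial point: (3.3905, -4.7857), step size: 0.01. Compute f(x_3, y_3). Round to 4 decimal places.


Gradient descent on f(x,y) = 1*x^2 + 6*y^2.
Starting point: (3.3905, -4.7857), alpha = 0.01
Step 1: grad_x = 2*1*3.3905 = 6.781, grad_y = 2*6*-4.7857 = -57.4284
  x_1 = 3.3905 - 0.01*6.781 = 3.3227
  y_1 = -4.7857 - 0.01*-57.4284 = -4.2114
Step 2: grad_x = 2*1*3.3227 = 6.6454, grad_y = 2*6*-4.2114 = -50.537
  x_2 = 3.3227 - 0.01*6.6454 = 3.2562
  y_2 = -4.2114 - 0.01*-50.537 = -3.706
Step 3: grad_x = 2*1*3.2562 = 6.5125, grad_y = 2*6*-3.706 = -44.4726
  x_3 = 3.2562 - 0.01*6.5125 = 3.1911
  y_3 = -3.706 - 0.01*-44.4726 = -3.2613
f(3.1911, -3.2613) = 1*3.1911^2 + 6*(-3.2613)^2 = 74.0005


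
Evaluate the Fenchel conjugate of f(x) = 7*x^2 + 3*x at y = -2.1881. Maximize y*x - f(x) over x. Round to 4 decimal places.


f*(y) = sup_x {y*x - a*x^2 - b*x} = sup_x {(y-b)*x - a*x^2}
FOC: (y - b) - 2a*x = 0 => x* = (y - b)/(2a)
x* = (-2.1881 - 3)/(2*7) = -0.3706
f*(-2.1881) = (y-b)^2/(4a) = (-2.1881 - 3)^2/(4*7)
= 26.9164/28 = 0.9613


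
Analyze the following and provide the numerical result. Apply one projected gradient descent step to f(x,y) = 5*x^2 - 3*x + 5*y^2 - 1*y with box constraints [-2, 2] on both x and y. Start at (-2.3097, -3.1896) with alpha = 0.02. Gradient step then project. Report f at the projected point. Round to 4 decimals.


Step 1: Compute gradient at (-2.3097, -3.1896).
grad_x = 2*5*-2.3097 - 3 = -26.097
grad_y = 2*5*-3.1896 - 1 = -32.896
Step 2: Gradient step.
x_raw = -2.3097 - 0.02*-26.097 = -1.7878
y_raw = -3.1896 - 0.02*-32.896 = -2.5317
Step 3: Project onto [-2, 2].
x_proj = clip(-1.7878) = -1.7878
y_proj = clip(-2.5317) = -2.0
Step 4: Evaluate f.
f(-1.7878, -2.0) = 43.3437


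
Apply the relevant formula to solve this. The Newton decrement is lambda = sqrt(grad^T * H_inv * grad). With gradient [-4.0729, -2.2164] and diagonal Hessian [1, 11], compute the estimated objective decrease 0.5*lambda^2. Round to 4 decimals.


Step 1: H is diagonal, so H^(-1) * g = [-4.0729, -0.2015].
Step 2: g^T H^(-1) g = sum_i g_i^2 / H_ii
  = (-4.0729)^2/1 + (-2.2164)^2/11
  = 16.5885 + 0.4466 = 17.0351
Step 3: Objective decrease = 0.5 * g^T H^(-1) g = 8.5175


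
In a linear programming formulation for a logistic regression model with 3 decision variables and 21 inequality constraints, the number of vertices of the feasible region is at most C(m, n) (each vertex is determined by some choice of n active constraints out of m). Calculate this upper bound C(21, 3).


Each vertex corresponds to some choice of n active constraints out of m, so the number of vertices is at most C(m, n) = m! / (n!(m-n)!).
m = 21, n = 3
Numerator: 21 * 20 * 19
Denominator: 3! = 6
C(21, 3) = 1330


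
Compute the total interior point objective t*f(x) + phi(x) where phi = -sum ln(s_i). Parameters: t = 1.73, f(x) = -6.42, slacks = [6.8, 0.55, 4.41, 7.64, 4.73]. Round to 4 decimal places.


Step 1: Compute log-barrier.
ln values: [1.9169, -0.5978, 1.4839, 2.0334, 1.5539]
phi = -(1.9169 - 0.5978 + 1.4839 + 2.0334 + 1.5539) = -6.3903
Step 2: Compute augmented objective.
t*f(x) = 1.73*-6.42 = -11.1066
Total = -11.1066 - 6.3903 = -17.4969


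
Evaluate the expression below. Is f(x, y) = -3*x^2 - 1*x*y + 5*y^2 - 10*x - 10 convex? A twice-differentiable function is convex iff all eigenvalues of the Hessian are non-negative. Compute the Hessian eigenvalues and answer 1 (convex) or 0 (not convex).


The Hessian of f(x,y) = -3*x^2 - 1*x*y + 5*y^2 - 10*x - 10 is:
H = [[-6, -1], [-1, 10]]
Trace = -6 + 10 = 4
Determinant = -6*10 - (-1)^2 = -61
Discriminant = (4)^2 - 4*-61 = 260.0
Eigenvalues: lambda_1 = -6.0623, lambda_2 = 10.0623
The function is not convex.

0


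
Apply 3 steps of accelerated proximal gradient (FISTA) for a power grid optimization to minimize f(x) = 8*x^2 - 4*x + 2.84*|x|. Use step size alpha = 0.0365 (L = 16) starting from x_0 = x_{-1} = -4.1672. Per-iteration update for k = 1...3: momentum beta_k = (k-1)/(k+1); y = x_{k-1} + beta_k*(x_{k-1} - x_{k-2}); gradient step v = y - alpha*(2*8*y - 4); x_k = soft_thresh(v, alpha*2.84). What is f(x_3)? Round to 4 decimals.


FISTA on f(x) = 8*x^2 - 4*x + 2.84*|x|
L = 16, alpha = 0.0365
Iteration 1: beta = 0.0, y = -4.1672 + 0.0*(-4.1672 + 4.1672) = -4.1672
  grad(y) = -70.6752, v = y - alpha*grad = -1.5876
  prox(v) = soft_thresh(-1.5876, 0.1037) = -1.4839
Iteration 2: beta = 0.3333, y = -1.4839 + 0.3333*(-1.4839 + 4.1672) = -0.5895
  grad(y) = -13.4314, v = y - alpha*grad = -0.0992
  prox(v) = soft_thresh(-0.0992, 0.1037) = 0.0
Iteration 3: beta = 0.5, y = 0.0 + 0.5*(0.0 + 1.4839) = 0.7419
  grad(y) = 7.8712, v = y - alpha*grad = 0.4547
  prox(v) = soft_thresh(0.4547, 0.1037) = 0.351
f(x_3) = 8*0.351^2 - 4*0.351 + 2.84*|0.351| = 0.5784


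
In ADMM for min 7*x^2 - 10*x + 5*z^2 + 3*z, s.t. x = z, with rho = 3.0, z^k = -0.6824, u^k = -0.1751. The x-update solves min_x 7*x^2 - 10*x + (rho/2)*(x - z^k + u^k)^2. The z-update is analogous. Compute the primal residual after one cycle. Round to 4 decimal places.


ADMM iteration with rho = 3.0, z^k = -0.6824, u^k = -0.1751
Step 1: x-update.
Minimize 7*x^2 - 10*x + (3.0/2)*(x + 0.6824 - 0.1751)^2
FOC: (2*7 + 3.0)*x = 10 + 3.0*(-0.6824 + 0.1751)
x^{k+1} = 0.4987
Step 2: z-update.
Minimize 5*z^2 + 3*z + (3.0/2)*(0.4987 - z - 0.1751)^2
FOC: (2*5 + 3.0)*z = -3 + 3.0*(0.4987 - 0.1751)
z^{k+1} = -0.1561
Step 3: u-update.
u^{k+1} = -0.1751 + 0.4987 + 0.1561 = 0.4797
Step 4: Primal residual = |0.4987 + 0.1561| = 0.6548


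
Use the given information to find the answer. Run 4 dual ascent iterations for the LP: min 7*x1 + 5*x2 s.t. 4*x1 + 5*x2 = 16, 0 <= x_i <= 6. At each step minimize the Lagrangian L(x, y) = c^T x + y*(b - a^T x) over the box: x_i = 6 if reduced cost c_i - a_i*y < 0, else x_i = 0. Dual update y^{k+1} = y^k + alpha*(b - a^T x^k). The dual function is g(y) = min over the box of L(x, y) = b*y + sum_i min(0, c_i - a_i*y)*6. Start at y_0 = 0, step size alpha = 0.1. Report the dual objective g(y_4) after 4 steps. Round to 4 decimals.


Dual ascent for LP: min 7*x1 + 5*x2, 4*x1 + 5*x2 = 16, 0 <= x_i <= 6
Step 1: y^k = 0.0, reduced costs: (7.0, 5.0)
  x^k = (0.0, 0.0), subgradient = b - a^T x = 16.0
  y^{k+1} = 0.0 + 0.1*16.0 = 1.6
Step 2: y^k = 1.6, reduced costs: (0.6, -3.0)
  x^k = (0.0, 6.0), subgradient = b - a^T x = -14.0
  y^{k+1} = 1.6 + 0.1*-14.0 = 0.2
Step 3: y^k = 0.2, reduced costs: (6.2, 4.0)
  x^k = (0.0, 0.0), subgradient = b - a^T x = 16.0
  y^{k+1} = 0.2 + 0.1*16.0 = 1.8
Step 4: y^k = 1.8, reduced costs: (-0.2, -4.0)
  x^k = (6.0, 6.0), subgradient = b - a^T x = -38.0
  y^{k+1} = 1.8 + 0.1*-38.0 = -2.0
Dual objective at y_4 = -2.0: reduced costs (15.0, 15.0), box minimizer x = (0.0, 0.0)
g(y_4) = b*y + (c1 - a1*y)*x1 + (c2 - a2*y)*x2 = 16*(-2.0) + 15.0*0.0 + 15.0*0.0 = -32.0 + 0.0 + 0.0 = -32.0


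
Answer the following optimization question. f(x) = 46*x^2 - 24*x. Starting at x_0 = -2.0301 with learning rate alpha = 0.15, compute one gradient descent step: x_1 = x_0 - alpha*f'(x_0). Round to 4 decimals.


We compute the gradient at x_0 and apply the update.
f'(x) = 92*x - 24
f'(-2.0301) = 92*-2.0301 - 24 = -210.7692
x_1 = -2.0301 - 0.15*-210.7692 = 29.5853


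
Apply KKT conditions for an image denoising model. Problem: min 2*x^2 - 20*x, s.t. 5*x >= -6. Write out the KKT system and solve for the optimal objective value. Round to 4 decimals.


Step 1: Try lambda = 0 (constraint inactive).
Stationarity: 2*2*x - 20 = 0
x* = 20/(2*2) = 5.0
Check constraint: 5*5.0 = 25.0 >= -6 -- satisfied.
Step 2: Compute optimal value.
f(x*) = 2*5.0^2 - 20*5.0 = -50.0


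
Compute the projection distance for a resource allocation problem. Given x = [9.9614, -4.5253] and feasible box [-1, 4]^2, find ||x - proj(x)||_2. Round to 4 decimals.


Project each component onto [-1, 4].
clip(9.9614) = 4.0, clip(-4.5253) = -1.0
Projection = [4.0, -1.0]
Squared diffs: [35.5383, 12.4277]
Distance = sqrt(47.966) = 6.9258


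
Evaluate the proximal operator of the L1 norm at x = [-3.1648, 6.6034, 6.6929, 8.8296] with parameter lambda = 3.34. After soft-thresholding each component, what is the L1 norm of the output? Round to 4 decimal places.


Soft-thresholding with lambda = 3.34:
prox(-3.1648) = sign(-3.1648)*max(|-3.1648| - 3.34, 0) = 0.0
prox(6.6034) = sign(6.6034)*max(|6.6034| - 3.34, 0) = 3.2634
prox(6.6929) = sign(6.6929)*max(|6.6929| - 3.34, 0) = 3.3529
prox(8.8296) = sign(8.8296)*max(|8.8296| - 3.34, 0) = 5.4896
prox(x) = [0.0, 3.2634, 3.3529, 5.4896]
||prox(x)||_1 = 0.0 + 3.2634 + 3.3529 + 5.4896 = 12.1059


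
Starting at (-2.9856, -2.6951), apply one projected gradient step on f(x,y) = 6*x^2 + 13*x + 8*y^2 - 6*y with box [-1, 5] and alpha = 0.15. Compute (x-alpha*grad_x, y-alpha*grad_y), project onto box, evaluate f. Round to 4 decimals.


Step 1: Compute gradient at (-2.9856, -2.6951).
grad_x = 2*6*-2.9856 + 13 = -22.8272
grad_y = 2*8*-2.6951 - 6 = -49.1216
Step 2: Gradient step.
x_raw = -2.9856 - 0.15*-22.8272 = 0.4385
y_raw = -2.6951 - 0.15*-49.1216 = 4.6731
Step 3: Project onto [-1, 5].
x_proj = clip(0.4385) = 0.4385
y_proj = clip(4.6731) = 4.6731
Step 4: Evaluate f.
f(0.4385, 4.6731) = 153.5209


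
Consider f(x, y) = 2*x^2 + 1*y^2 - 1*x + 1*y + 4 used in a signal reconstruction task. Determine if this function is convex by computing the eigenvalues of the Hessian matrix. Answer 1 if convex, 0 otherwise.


The Hessian of f(x,y) = 2*x^2 + 1*y^2 - 1*x + 1*y + 4 is:
H = [[4, 0], [0, 2]]
Trace = 4 + 2 = 6
Determinant = 4*2 - (0)^2 = 8
Discriminant = (6)^2 - 4*8 = 4.0
Eigenvalues: lambda_1 = 2.0, lambda_2 = 4.0
The function is convex.

1


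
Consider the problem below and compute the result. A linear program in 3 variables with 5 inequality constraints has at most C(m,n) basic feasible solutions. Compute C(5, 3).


Each vertex corresponds to some choice of n active constraints out of m, so the number of vertices is at most C(m, n) = m! / (n!(m-n)!).
m = 5, n = 3
Numerator: 5 * 4 * 3
Denominator: 3! = 6
C(5, 3) = 10


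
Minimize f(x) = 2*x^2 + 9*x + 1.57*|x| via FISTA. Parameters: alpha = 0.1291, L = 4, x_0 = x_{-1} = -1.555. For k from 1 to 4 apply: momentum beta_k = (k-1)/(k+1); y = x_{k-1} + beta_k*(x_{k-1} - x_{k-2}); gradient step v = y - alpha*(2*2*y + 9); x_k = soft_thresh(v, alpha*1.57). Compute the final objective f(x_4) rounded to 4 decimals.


FISTA on f(x) = 2*x^2 + 9*x + 1.57*|x|
L = 4, alpha = 0.1291
Iteration 1: beta = 0.0, y = -1.555 + 0.0*(-1.555 + 1.555) = -1.555
  grad(y) = 2.78, v = y - alpha*grad = -1.9139
  prox(v) = soft_thresh(-1.9139, 0.2027) = -1.7112
Iteration 2: beta = 0.3333, y = -1.7112 + 0.3333*(-1.7112 + 1.555) = -1.7633
  grad(y) = 1.9469, v = y - alpha*grad = -2.0146
  prox(v) = soft_thresh(-2.0146, 0.2027) = -1.8119
Iteration 3: beta = 0.5, y = -1.8119 + 0.5*(-1.8119 + 1.7112) = -1.8623
  grad(y) = 1.5508, v = y - alpha*grad = -2.0625
  prox(v) = soft_thresh(-2.0625, 0.2027) = -1.8598
Iteration 4: beta = 0.6, y = -1.8598 + 0.6*(-1.8598 + 1.8119) = -1.8886
  grad(y) = 1.4458, v = y - alpha*grad = -2.0752
  prox(v) = soft_thresh(-2.0752, 0.2027) = -1.8725
f(x_4) = 2*(-1.8725)^2 + 9*(-1.8725) + 1.57*|-1.8725| = -6.9002


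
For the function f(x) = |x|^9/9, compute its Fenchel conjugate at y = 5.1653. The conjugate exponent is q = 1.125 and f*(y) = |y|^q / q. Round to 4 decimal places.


The conjugate exponent q satisfies 1/p + 1/q = 1.
p = 9, so q = 9/(9 - 1) = 1.125
|y|^q = 5.1653^1.125 = 6.3421
f*(5.1653) = 6.3421 / 1.125 = 5.6374


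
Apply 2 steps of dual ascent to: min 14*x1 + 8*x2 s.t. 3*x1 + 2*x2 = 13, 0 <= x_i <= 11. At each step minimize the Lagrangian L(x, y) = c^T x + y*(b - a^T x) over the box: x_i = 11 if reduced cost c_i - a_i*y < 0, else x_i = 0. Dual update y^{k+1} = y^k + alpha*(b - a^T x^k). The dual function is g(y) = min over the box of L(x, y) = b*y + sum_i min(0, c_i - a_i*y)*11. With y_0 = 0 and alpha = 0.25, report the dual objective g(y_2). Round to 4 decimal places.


Dual ascent for LP: min 14*x1 + 8*x2, 3*x1 + 2*x2 = 13, 0 <= x_i <= 11
Step 1: y^k = 0.0, reduced costs: (14.0, 8.0)
  x^k = (0.0, 0.0), subgradient = b - a^T x = 13.0
  y^{k+1} = 0.0 + 0.25*13.0 = 3.25
Step 2: y^k = 3.25, reduced costs: (4.25, 1.5)
  x^k = (0.0, 0.0), subgradient = b - a^T x = 13.0
  y^{k+1} = 3.25 + 0.25*13.0 = 6.5
Dual objective at y_2 = 6.5: reduced costs (-5.5, -5.0), box minimizer x = (11.0, 11.0)
g(y_2) = b*y + (c1 - a1*y)*x1 + (c2 - a2*y)*x2 = 13*6.5 + (-5.5)*11.0 + (-5.0)*11.0 = 84.5 - 60.5 - 55.0 = -31.0


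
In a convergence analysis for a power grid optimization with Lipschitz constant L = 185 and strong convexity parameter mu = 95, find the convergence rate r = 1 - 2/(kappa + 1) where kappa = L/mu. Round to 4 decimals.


Step 1: Compute the condition number.
kappa = L/mu = 185/95 = 1.9474
Step 2: Compute the convergence rate.
r = 1 - 2/(kappa + 1) = 1 - 2*mu/(L + mu) = (L - mu)/(L + mu) = 90/280 = 0.3214


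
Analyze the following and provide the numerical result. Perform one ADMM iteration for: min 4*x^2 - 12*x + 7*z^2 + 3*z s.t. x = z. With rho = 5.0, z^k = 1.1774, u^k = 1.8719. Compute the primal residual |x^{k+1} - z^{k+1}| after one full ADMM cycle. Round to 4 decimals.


ADMM iteration with rho = 5.0, z^k = 1.1774, u^k = 1.8719
Step 1: x-update.
Minimize 4*x^2 - 12*x + (5.0/2)*(x - 1.1774 + 1.8719)^2
FOC: (2*4 + 5.0)*x = 12 + 5.0*(1.1774 - 1.8719)
x^{k+1} = 0.656
Step 2: z-update.
Minimize 7*z^2 + 3*z + (5.0/2)*(0.656 - z + 1.8719)^2
FOC: (2*7 + 5.0)*z = -3 + 5.0*(0.656 + 1.8719)
z^{k+1} = 0.5073
Step 3: u-update.
u^{k+1} = 1.8719 + 0.656 - 0.5073 = 2.0205
Step 4: Primal residual = |0.656 - 0.5073| = 0.1486


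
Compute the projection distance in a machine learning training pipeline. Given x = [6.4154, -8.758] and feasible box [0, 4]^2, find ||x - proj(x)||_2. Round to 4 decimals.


Project each component onto [0, 4].
clip(6.4154) = 4.0, clip(-8.758) = 0.0
Projection = [4.0, 0.0]
Squared diffs: [5.8342, 76.7026]
Distance = sqrt(82.5368) = 9.085


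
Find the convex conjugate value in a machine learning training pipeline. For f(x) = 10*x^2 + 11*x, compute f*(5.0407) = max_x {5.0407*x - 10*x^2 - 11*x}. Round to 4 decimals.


f*(y) = sup_x {y*x - a*x^2 - b*x} = sup_x {(y-b)*x - a*x^2}
FOC: (y - b) - 2a*x = 0 => x* = (y - b)/(2a)
x* = (5.0407 - 11)/(2*10) = -0.298
f*(5.0407) = (y-b)^2/(4a) = (5.0407 - 11)^2/(4*10)
= 35.5133/40 = 0.8878


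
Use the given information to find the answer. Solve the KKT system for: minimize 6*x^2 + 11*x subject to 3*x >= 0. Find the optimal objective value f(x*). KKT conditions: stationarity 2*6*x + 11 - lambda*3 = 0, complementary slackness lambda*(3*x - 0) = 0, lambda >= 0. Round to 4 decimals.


Step 1: Try lambda = 0 (constraint inactive).
x_unc = -11/(2*6) = -0.9167
Check: 3*-0.9167 = -2.7501 < 0 -- violated!
Step 2: Constraint must be active: 3*x = 0
x* = 0/3 = 0.0
lambda = (2*6*0.0 + 11)/3 = 3.6667
Step 3: Compute optimal value.
f(x*) = 6*0.0^2 + 11*0.0 = 0.0


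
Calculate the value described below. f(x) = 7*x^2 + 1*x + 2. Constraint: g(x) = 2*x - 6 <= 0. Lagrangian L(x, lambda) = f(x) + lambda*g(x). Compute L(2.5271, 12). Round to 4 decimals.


Step 1: Evaluate f(x).
f(2.5271) = 7*2.5271^2 + 1*2.5271 + 2 = 49.2307
Step 2: Evaluate g(x).
g(2.5271) = 2*2.5271 - 6 = -0.9458
Step 3: Compute Lagrangian.
L = 49.2307 + 12*-0.9458 = 37.8811


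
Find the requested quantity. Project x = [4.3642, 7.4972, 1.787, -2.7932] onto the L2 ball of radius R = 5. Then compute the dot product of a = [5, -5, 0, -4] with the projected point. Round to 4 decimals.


Step 1: Compute ||x|| (intermediates to 6 decimals).
||x|| = sqrt(4.3642^2 + 7.4972^2 + 1.787^2 + (-2.7932)^2) = 9.287065
Step 2: Project.
Since ||x|| > R, scale = R/||x|| = 5/9.287065 = 0.538383, proj(x) = scale * x
proj(x) = [2.349611, 4.036365, 0.96209, -1.503811]
Step 3: Dot product.
a^T * proj(x) = 5*2.349611 - 5*4.036365 + 0*0.96209 - 4*(-1.503811) = -2.4185


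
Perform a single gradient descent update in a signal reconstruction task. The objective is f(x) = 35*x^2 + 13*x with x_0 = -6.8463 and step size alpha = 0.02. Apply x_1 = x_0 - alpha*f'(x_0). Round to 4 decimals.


We compute the gradient at x_0 and apply the update.
f'(x) = 70*x + 13
f'(-6.8463) = 70*-6.8463 + 13 = -466.241
x_1 = -6.8463 - 0.02*-466.241 = 2.4785


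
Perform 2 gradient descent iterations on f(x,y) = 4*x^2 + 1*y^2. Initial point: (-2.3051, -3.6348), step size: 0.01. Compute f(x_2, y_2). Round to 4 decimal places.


Gradient descent on f(x,y) = 4*x^2 + 1*y^2.
Starting point: (-2.3051, -3.6348), alpha = 0.01
Step 1: grad_x = 2*4*-2.3051 = -18.4408, grad_y = 2*1*-3.6348 = -7.2696
  x_1 = -2.3051 - 0.01*-18.4408 = -2.1207
  y_1 = -3.6348 - 0.01*-7.2696 = -3.5621
Step 2: grad_x = 2*4*-2.1207 = -16.9655, grad_y = 2*1*-3.5621 = -7.1242
  x_2 = -2.1207 - 0.01*-16.9655 = -1.951
  y_2 = -3.5621 - 0.01*-7.1242 = -3.4909
f(-1.951, -3.4909) = 4*(-1.951)^2 + 1*(-3.4909)^2 = 27.4123


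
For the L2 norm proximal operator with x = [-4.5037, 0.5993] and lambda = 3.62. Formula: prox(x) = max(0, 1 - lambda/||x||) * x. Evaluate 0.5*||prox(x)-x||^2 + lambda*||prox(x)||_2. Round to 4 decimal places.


Step 1: Compute ||x||.
||x|| = 4.5434
Step 2: Compute scaling factor.
scale = max(0, 1 - 3.62/4.5434) = 0.2032
Step 3: prox(x) = [-0.9153, 0.1218]
||prox(x)|| = 0.9234
Step 4: Proximal objective.
0.5*||prox-x||^2 = 6.5522
lambda*||prox|| = 3.3427
Total = 9.8949


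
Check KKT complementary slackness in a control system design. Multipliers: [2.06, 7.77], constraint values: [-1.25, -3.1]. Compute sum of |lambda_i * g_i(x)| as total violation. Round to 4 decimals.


KKT complementary slackness check:
lambda_1 * g_1 = 2.06 * -1.25 = -2.575
lambda_2 * g_2 = 7.77 * -3.1 = -24.087
Total violation = 2.575 + 24.087 = 26.662


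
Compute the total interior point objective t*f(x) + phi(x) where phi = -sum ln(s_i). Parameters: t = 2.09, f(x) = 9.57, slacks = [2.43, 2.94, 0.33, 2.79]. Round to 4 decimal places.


Step 1: Compute log-barrier.
ln values: [0.8879, 1.0784, -1.1087, 1.026]
phi = -(0.8879 + 1.0784 - 1.1087 + 1.026) = -1.8837
Step 2: Compute augmented objective.
t*f(x) = 2.09*9.57 = 20.0013
Total = 20.0013 - 1.8837 = 18.1176


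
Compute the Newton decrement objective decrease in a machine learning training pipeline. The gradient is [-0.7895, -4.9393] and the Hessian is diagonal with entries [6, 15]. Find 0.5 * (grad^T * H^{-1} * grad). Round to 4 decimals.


Step 1: H is diagonal, so H^(-1) * g = [-0.1316, -0.3293].
Step 2: g^T H^(-1) g = sum_i g_i^2 / H_ii
  = (-0.7895)^2/6 + (-4.9393)^2/15
  = 0.1039 + 1.6264 = 1.7303
Step 3: Objective decrease = 0.5 * g^T H^(-1) g = 0.8652


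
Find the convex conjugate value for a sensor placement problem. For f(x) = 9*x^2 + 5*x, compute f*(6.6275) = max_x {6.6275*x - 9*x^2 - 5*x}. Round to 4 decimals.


f*(y) = sup_x {y*x - a*x^2 - b*x} = sup_x {(y-b)*x - a*x^2}
FOC: (y - b) - 2a*x = 0 => x* = (y - b)/(2a)
x* = (6.6275 - 5)/(2*9) = 0.0904
f*(6.6275) = (y-b)^2/(4a) = (6.6275 - 5)^2/(4*9)
= 2.6488/36 = 0.0736


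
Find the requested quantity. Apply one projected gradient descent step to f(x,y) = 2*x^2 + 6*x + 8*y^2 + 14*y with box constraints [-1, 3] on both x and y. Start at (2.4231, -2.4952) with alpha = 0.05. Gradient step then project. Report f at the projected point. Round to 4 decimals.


Step 1: Compute gradient at (2.4231, -2.4952).
grad_x = 2*2*2.4231 + 6 = 15.6924
grad_y = 2*8*-2.4952 + 14 = -25.9232
Step 2: Gradient step.
x_raw = 2.4231 - 0.05*15.6924 = 1.6385
y_raw = -2.4952 - 0.05*-25.9232 = -1.199
Step 3: Project onto [-1, 3].
x_proj = clip(1.6385) = 1.6385
y_proj = clip(-1.199) = -1.0
Step 4: Evaluate f.
f(1.6385, -1.0) = 9.2001


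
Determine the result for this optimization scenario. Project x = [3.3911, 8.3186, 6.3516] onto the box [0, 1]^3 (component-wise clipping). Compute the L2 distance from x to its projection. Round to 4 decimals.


Project each component onto [0, 1].
clip(3.3911) = 1.0, clip(8.3186) = 1.0, clip(6.3516) = 1.0
Projection = [1.0, 1.0, 1.0]
Squared diffs: [5.7174, 53.5619, 28.6396]
Distance = sqrt(87.9189) = 9.3765


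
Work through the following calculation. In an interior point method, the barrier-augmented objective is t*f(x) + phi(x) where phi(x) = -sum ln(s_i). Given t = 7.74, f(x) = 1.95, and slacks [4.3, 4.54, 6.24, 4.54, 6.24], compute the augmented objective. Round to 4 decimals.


Step 1: Compute log-barrier.
ln values: [1.4586, 1.5129, 1.831, 1.5129, 1.831]
phi = -(1.4586 + 1.5129 + 1.831 + 1.5129 + 1.831) = -8.1464
Step 2: Compute augmented objective.
t*f(x) = 7.74*1.95 = 15.093
Total = 15.093 - 8.1464 = 6.9466


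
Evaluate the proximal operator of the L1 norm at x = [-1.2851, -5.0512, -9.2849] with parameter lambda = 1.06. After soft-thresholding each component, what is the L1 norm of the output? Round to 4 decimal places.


Soft-thresholding with lambda = 1.06:
prox(-1.2851) = sign(-1.2851)*max(|-1.2851| - 1.06, 0) = -0.2251
prox(-5.0512) = sign(-5.0512)*max(|-5.0512| - 1.06, 0) = -3.9912
prox(-9.2849) = sign(-9.2849)*max(|-9.2849| - 1.06, 0) = -8.2249
prox(x) = [-0.2251, -3.9912, -8.2249]
||prox(x)||_1 = 0.2251 + 3.9912 + 8.2249 = 12.4412


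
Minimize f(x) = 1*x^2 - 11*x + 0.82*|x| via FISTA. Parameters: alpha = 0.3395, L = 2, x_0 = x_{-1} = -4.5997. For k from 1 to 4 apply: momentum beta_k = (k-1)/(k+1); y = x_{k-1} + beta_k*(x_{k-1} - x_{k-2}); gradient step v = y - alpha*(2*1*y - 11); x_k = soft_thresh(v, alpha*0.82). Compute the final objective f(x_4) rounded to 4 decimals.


FISTA on f(x) = 1*x^2 - 11*x + 0.82*|x|
L = 2, alpha = 0.3395
Iteration 1: beta = 0.0, y = -4.5997 + 0.0*(-4.5997 + 4.5997) = -4.5997
  grad(y) = -20.1994, v = y - alpha*grad = 2.258
  prox(v) = soft_thresh(2.258, 0.2784) = 1.9796
Iteration 2: beta = 0.3333, y = 1.9796 + 0.3333*(1.9796 + 4.5997) = 4.1727
  grad(y) = -2.6546, v = y - alpha*grad = 5.0739
  prox(v) = soft_thresh(5.0739, 0.2784) = 4.7955
Iteration 3: beta = 0.5, y = 4.7955 + 0.5*(4.7955 - 1.9796) = 6.2035
  grad(y) = 1.407, v = y - alpha*grad = 5.7258
  prox(v) = soft_thresh(5.7258, 0.2784) = 5.4474
Iteration 4: beta = 0.6, y = 5.4474 + 0.6*(5.4474 - 4.7955) = 5.8386
  grad(y) = 0.6771, v = y - alpha*grad = 5.6087
  prox(v) = soft_thresh(5.6087, 0.2784) = 5.3303
f(x_4) = 1*5.3303^2 - 11*5.3303 + 0.82*|5.3303| = -25.8504
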